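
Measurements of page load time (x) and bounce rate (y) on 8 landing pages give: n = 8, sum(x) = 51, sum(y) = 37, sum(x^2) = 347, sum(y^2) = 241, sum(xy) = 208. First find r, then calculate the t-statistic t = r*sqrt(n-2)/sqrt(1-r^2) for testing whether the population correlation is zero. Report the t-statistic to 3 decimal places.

-2.491

Numerator: nΣxy − (Σx)(Σy) = 8·208 − (51)(37) = -223
Denominator: √[(nΣx²−(Σx)²)(nΣy²−(Σy)²)]
  nΣx²−(Σx)² = 8·347 − 2601 = 175;  nΣy²−(Σy)² = 8·241 − 1369 = 559
  √(175·559) = √97825 = 312.7699
r = -223 / 312.7699 = -0.7130
t = r·√(n−2)/√(1−r²) = -0.7130·√6 / √(1−0.508369) = -1.746486 / 0.701164 = -2.491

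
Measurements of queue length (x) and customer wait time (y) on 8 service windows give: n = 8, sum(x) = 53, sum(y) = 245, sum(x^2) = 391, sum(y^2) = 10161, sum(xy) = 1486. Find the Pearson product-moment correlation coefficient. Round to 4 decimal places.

-0.4212

S_xy = nΣxy − ΣxΣy = 8·1486 − 53·245 = 11888 − 12985 = -1097
S_xx = nΣx² − (Σx)² = 8·391 − 53² = 3128 − 2809 = 319
S_yy = nΣy² − (Σy)² = 8·10161 − 245² = 81288 − 60025 = 21263
r = S_xy / √(S_xx·S_yy) = -1097 / √(319·21263) = -1097 / √6782897 = -1097 / 2604.3995 = -0.4212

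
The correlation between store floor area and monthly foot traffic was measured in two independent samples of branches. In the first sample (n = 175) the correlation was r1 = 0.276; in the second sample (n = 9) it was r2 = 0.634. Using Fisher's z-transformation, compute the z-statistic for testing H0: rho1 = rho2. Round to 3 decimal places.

Fisher z-transforms: z1 = atanh(0.276) = 0.283347, z2 = atanh(0.634) = 0.748076; difference d = -0.464729
Var(d) = 1/172 + 1/6 = 0.0058140 + 0.1666667 = 0.1724807
z = d/√Var(d) = -0.464729 / √0.1724807 = -0.464729 / 0.415308 = -1.119

-1.119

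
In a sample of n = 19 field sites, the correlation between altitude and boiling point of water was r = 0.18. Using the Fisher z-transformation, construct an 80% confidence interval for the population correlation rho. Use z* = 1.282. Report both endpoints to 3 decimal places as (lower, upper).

z_r = atanh(0.18) = 0.181983;  SE = 1/√(n−3) = 1/√16 = 0.250000
z-limits: 0.181983 ± 1.282·0.250000 = 0.181983 ± 0.320500 = [-0.138517, 0.502483]
ρ-limits: (tanh -0.138517, tanh 0.502483) = (-0.138, 0.464)

(-0.138, 0.464)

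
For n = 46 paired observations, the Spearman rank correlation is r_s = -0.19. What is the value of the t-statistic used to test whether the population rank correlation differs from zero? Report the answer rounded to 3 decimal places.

-1.284

1 − r_s² = 1 − 0.0361 = 0.9639;  √(1−r_s²) = 0.981784
√(n−2) = √44 = 6.633250
t = r_s·√(n−2)/√(1−r_s²) = -0.19 · 6.633250 / 0.981784 = -1.284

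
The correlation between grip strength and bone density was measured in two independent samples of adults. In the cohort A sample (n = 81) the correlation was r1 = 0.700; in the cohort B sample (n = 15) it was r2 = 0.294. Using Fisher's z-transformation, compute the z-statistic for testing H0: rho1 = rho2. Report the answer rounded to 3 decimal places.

1.820

Fisher z-transforms: z1 = atanh(0.700) = 0.867301, z2 = atanh(0.294) = 0.302939; difference d = 0.564362
Var(d) = 1/78 + 1/12 = 0.0128205 + 0.0833333 = 0.0961538
z = d/√Var(d) = 0.564362 / √0.0961538 = 0.564362 / 0.310087 = 1.820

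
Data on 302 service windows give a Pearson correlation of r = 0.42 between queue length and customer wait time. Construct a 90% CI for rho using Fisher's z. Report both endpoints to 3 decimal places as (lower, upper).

Fisher z: z_r = atanh(r) = ½·ln((1+0.42)/(1−0.42)) = 0.447692
SE(z) = 1/√(n−3) = 1/√299 = 0.057831
90% ⇒ z* = 1.645; margin = 1.645·0.057831 = 0.095132
CI on z-scale: (0.352560, 0.542824)
Back-transform: tanh(0.352560) = 0.338644, tanh(0.542824) = 0.495123

(0.339, 0.495)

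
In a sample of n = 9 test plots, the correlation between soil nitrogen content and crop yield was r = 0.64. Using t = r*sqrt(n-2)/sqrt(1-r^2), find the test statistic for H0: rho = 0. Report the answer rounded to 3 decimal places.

1 − r² = 1 − 0.4096 = 0.5904;  √(1−r²) = 0.768375
√(n−2) = √7 = 2.645751
t = r·√(n−2)/√(1−r²) = 0.64 · 2.645751 / 0.768375 = 2.204

2.204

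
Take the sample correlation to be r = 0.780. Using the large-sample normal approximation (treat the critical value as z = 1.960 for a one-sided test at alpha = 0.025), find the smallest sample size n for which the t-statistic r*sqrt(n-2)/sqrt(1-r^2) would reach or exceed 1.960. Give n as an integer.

Need r·√(n−2)/√(1−r²) ≥ 1.960
√(n−2) ≥ 1.960·√(1−0.608400) / 0.780 = 1.960·0.625780 / 0.780 = 1.5725
n−2 ≥ 2.4728  ⇒  n ≥ 4.4728
Smallest integer n = 5

5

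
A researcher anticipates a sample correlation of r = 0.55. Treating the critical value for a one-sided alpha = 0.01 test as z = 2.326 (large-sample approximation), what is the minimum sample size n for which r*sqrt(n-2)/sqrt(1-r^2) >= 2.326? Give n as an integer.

r√(n−2)/√(1−r²) ≥ 2.326  ⇔  n−2 ≥ (2.326)²·(1−r²)/r²
(1−r²)/r² = (1−0.3025)/0.3025 = 2.3058
n ≥ 2 + 5.410276·2.3058 = 2 + 12.4750 = 14.4750
⌈14.4750⌉ = 15

15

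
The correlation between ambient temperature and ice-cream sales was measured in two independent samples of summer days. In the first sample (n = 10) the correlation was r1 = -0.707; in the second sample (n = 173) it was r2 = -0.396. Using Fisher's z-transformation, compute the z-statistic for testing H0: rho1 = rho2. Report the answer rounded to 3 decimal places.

Fisher z-transforms: z1 = atanh(-0.707) = -0.881160, z2 = atanh(-0.396) = -0.418896; difference d = -0.462264
Var(d) = 1/7 + 1/170 = 0.1428571 + 0.0058824 = 0.1487395
z = d/√Var(d) = -0.462264 / √0.1487395 = -0.462264 / 0.385668 = -1.199

-1.199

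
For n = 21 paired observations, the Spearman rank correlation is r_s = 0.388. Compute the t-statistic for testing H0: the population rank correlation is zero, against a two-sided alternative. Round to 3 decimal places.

1 − r_s² = 1 − 0.150544 = 0.849456;  √(1−r_s²) = 0.921659
√(n−2) = √19 = 4.358899
t = r_s·√(n−2)/√(1−r_s²) = 0.388 · 4.358899 / 0.921659 = 1.835

1.835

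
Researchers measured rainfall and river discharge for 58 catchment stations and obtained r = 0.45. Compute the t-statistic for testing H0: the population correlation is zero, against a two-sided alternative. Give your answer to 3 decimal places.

1 − r² = 1 − 0.2025 = 0.7975;  √(1−r²) = 0.893029
√(n−2) = √56 = 7.483315
t = r·√(n−2)/√(1−r²) = 0.45 · 7.483315 / 0.893029 = 3.771

3.771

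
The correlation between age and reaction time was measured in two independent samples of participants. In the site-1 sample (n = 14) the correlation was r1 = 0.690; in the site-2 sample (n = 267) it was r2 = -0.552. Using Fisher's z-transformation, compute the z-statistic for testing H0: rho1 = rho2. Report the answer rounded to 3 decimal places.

z1 = atanh(0.690) = 0.847956,  z2 = atanh(-0.552) = -0.621253
SE = √(1/(n1−3) + 1/(n2−3)) = √(1/11 + 1/264) = √(0.0909091 + 0.0037879) = √0.0946970 = 0.307729
z = (z1 − z2)/SE = (0.847956 − (-0.621253)) / 0.307729 = 1.469209 / 0.307729 = 4.774

4.774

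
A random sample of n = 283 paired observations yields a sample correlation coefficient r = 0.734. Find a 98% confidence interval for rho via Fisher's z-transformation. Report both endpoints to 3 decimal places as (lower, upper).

z_r = atanh(0.734) = 0.937345;  SE = 1/√(n−3) = 1/√280 = 0.059761
z-limits: 0.937345 ± 2.326·0.059761 = 0.937345 ± 0.139004 = [0.798341, 1.076349]
ρ-limits: (tanh 0.798341, tanh 1.076349) = (0.663, 0.792)

(0.663, 0.792)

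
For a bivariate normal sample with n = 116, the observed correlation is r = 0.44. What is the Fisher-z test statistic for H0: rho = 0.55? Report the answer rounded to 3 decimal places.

-1.554

z_r = atanh(0.44) = 0.472231,  z_0 = atanh(0.55) = 0.618381
SE = 1/√(n−3) = 1/√113 = 0.094072
z = (z_r − z_0)/SE = (0.472231 − 0.618381) / 0.094072 = -0.146150 / 0.094072 = -1.554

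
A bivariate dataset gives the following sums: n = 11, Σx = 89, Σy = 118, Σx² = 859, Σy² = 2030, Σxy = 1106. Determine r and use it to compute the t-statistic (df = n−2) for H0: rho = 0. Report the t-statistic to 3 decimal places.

Numerator: nΣxy − (Σx)(Σy) = 11·1106 − (89)(118) = 1664
Denominator: √[(nΣx²−(Σx)²)(nΣy²−(Σy)²)]
  nΣx²−(Σx)² = 11·859 − 7921 = 1528;  nΣy²−(Σy)² = 11·2030 − 13924 = 8406
  √(1528·8406) = √12844368 = 3583.9040
r = 1664 / 3583.9040 = 0.4643
t = r·√(n−2)/√(1−r²) = 0.4643·√9 / √(1−0.215574) = 1.392900 / 0.885678 = 1.573

1.573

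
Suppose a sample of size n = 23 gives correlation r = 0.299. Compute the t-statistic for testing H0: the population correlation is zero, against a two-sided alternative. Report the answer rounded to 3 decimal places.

1 − r² = 1 − 0.089401 = 0.910599;  √(1−r²) = 0.954253
√(n−2) = √21 = 4.582576
t = r·√(n−2)/√(1−r²) = 0.299 · 4.582576 / 0.954253 = 1.436

1.436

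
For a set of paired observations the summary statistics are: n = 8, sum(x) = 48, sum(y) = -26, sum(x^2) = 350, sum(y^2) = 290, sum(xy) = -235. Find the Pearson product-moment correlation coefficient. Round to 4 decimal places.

Numerator: nΣxy − (Σx)(Σy) = 8·(-235) − (48)(-26) = -632
Denominator: √[(nΣx²−(Σx)²)(nΣy²−(Σy)²)]
  nΣx²−(Σx)² = 8·350 − 2304 = 496;  nΣy²−(Σy)² = 8·290 − 676 = 1644
  √(496·1644) = √815424 = 903.0083
r = -632 / 903.0083 = -0.6999

-0.6999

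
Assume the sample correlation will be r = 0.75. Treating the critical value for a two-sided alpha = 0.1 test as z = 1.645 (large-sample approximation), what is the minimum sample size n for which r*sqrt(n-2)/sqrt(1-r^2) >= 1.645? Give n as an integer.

Need r·√(n−2)/√(1−r²) ≥ 1.645
√(n−2) ≥ 1.645·√(1−0.5625) / 0.75 = 1.645·0.661438 / 0.75 = 1.4508
n−2 ≥ 2.1048  ⇒  n ≥ 4.1048
Smallest integer n = 5

5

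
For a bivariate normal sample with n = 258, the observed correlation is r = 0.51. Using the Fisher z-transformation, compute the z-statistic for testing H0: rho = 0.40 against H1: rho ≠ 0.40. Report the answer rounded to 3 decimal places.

2.221

z_r = atanh(0.51) = 0.562730,  z_0 = atanh(0.40) = 0.423649
SE = 1/√(n−3) = 1/√255 = 0.062622
z = (z_r − z_0)/SE = (0.562730 − 0.423649) / 0.062622 = 0.139081 / 0.062622 = 2.221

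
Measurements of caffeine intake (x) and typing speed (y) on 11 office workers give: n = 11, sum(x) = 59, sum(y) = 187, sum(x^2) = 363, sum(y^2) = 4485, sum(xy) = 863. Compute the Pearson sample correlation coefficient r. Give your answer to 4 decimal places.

-0.5678

S_xy = nΣxy − ΣxΣy = 11·863 − 59·187 = 9493 − 11033 = -1540
S_xx = nΣx² − (Σx)² = 11·363 − 59² = 3993 − 3481 = 512
S_yy = nΣy² − (Σy)² = 11·4485 − 187² = 49335 − 34969 = 14366
r = S_xy / √(S_xx·S_yy) = -1540 / √(512·14366) = -1540 / √7355392 = -1540 / 2712.0826 = -0.5678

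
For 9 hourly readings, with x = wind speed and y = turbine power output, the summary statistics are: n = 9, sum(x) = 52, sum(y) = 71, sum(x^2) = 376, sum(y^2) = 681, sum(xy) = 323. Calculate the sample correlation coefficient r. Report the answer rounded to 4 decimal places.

-0.9126

Numerator: nΣxy − (Σx)(Σy) = 9·323 − (52)(71) = -785
Denominator: √[(nΣx²−(Σx)²)(nΣy²−(Σy)²)]
  nΣx²−(Σx)² = 9·376 − 2704 = 680;  nΣy²−(Σy)² = 9·681 − 5041 = 1088
  √(680·1088) = √739840 = 860.1395
r = -785 / 860.1395 = -0.9126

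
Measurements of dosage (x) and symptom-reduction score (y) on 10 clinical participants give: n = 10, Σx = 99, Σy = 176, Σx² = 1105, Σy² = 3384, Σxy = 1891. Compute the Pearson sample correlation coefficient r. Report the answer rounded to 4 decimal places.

0.7857

Numerator: nΣxy − (Σx)(Σy) = 10·1891 − (99)(176) = 1486
Denominator: √[(nΣx²−(Σx)²)(nΣy²−(Σy)²)]
  nΣx²−(Σx)² = 10·1105 − 9801 = 1249;  nΣy²−(Σy)² = 10·3384 − 30976 = 2864
  √(1249·2864) = √3577136 = 1891.3318
r = 1486 / 1891.3318 = 0.7857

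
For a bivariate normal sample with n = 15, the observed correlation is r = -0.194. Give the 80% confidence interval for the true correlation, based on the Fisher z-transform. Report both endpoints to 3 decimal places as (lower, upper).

Fisher z: z_r = atanh(r) = ½·ln((1+(-0.194))/(1−(-0.194))) = -0.196490
SE(z) = 1/√(n−3) = 1/√12 = 0.288675
80% ⇒ z* = 1.282; margin = 1.282·0.288675 = 0.370081
CI on z-scale: (-0.566571, 0.173591)
Back-transform: tanh(-0.566571) = -0.512837, tanh(0.173591) = 0.171868

(-0.513, 0.172)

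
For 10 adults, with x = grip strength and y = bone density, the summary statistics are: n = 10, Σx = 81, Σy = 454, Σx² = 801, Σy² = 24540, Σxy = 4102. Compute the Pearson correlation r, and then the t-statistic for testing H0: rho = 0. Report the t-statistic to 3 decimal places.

S_xy = nΣxy − ΣxΣy = 10·4102 − 81·454 = 41020 − 36774 = 4246
S_xx = nΣx² − (Σx)² = 10·801 − 81² = 8010 − 6561 = 1449
S_yy = nΣy² − (Σy)² = 10·24540 − 454² = 245400 − 206116 = 39284
r = S_xy / √(S_xx·S_yy) = 4246 / √(1449·39284) = 4246 / √56922516 = 4246 / 7544.7012 = 0.5628
t = r·√(n−2)/√(1−r²) = 0.5628·√8 / √(1−0.316744) = 1.591839 / 0.826593 = 1.926

1.926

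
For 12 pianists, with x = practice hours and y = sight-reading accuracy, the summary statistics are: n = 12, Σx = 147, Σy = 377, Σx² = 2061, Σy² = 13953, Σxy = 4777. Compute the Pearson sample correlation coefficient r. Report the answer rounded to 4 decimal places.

0.2143

Numerator: nΣxy − (Σx)(Σy) = 12·4777 − (147)(377) = 1905
Denominator: √[(nΣx²−(Σx)²)(nΣy²−(Σy)²)]
  nΣx²−(Σx)² = 12·2061 − 21609 = 3123;  nΣy²−(Σy)² = 12·13953 − 142129 = 25307
  √(3123·25307) = √79033761 = 8890.0934
r = 1905 / 8890.0934 = 0.2143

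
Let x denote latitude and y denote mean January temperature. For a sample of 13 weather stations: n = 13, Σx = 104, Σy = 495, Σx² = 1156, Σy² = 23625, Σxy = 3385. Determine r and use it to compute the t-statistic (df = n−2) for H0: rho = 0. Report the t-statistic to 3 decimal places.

-1.729

S_xy = nΣxy − ΣxΣy = 13·3385 − 104·495 = 44005 − 51480 = -7475
S_xx = nΣx² − (Σx)² = 13·1156 − 104² = 15028 − 10816 = 4212
S_yy = nΣy² − (Σy)² = 13·23625 − 495² = 307125 − 245025 = 62100
r = S_xy / √(S_xx·S_yy) = -7475 / √(4212·62100) = -7475 / √261565200 = -7475 / 16172.9775 = -0.4622
t = r·√(n−2)/√(1−r²) = -0.4622·√11 / √(1−0.213629) = -1.532944 / 0.886776 = -1.729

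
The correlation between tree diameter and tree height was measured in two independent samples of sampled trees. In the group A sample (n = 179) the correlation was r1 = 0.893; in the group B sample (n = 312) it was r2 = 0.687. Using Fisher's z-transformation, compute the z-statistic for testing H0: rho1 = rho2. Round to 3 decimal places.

6.293

Fisher z-transforms: z1 = atanh(0.893) = 1.436545, z2 = atanh(0.687) = 0.842252; difference d = 0.594293
Var(d) = 1/176 + 1/309 = 0.0056818 + 0.0032362 = 0.0089180
z = d/√Var(d) = 0.594293 / √0.0089180 = 0.594293 / 0.094435 = 6.293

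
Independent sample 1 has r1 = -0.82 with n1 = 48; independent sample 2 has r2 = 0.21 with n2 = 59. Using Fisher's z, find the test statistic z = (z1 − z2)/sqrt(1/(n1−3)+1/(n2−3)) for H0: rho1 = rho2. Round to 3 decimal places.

-6.843

Fisher z-transforms: z1 = atanh(-0.82) = -1.156817, z2 = atanh(0.21) = 0.213171; difference d = -1.369988
Var(d) = 1/45 + 1/56 = 0.0222222 + 0.0178571 = 0.0400793
z = d/√Var(d) = -1.369988 / √0.0400793 = -1.369988 / 0.200198 = -6.843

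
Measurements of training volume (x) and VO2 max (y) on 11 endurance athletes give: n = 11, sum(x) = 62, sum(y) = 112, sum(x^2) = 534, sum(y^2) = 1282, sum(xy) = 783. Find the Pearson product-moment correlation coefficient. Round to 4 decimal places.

0.9385

S_xy = nΣxy − ΣxΣy = 11·783 − 62·112 = 8613 − 6944 = 1669
S_xx = nΣx² − (Σx)² = 11·534 − 62² = 5874 − 3844 = 2030
S_yy = nΣy² − (Σy)² = 11·1282 − 112² = 14102 − 12544 = 1558
r = S_xy / √(S_xx·S_yy) = 1669 / √(2030·1558) = 1669 / √3162740 = 1669 / 1778.4094 = 0.9385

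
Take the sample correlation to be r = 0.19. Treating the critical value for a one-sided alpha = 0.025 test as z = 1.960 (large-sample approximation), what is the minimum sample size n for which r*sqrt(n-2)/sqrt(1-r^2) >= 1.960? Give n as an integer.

Need r·√(n−2)/√(1−r²) ≥ 1.960
√(n−2) ≥ 1.960·√(1−0.0361) / 0.19 = 1.960·0.981784 / 0.19 = 10.1279
n−2 ≥ 102.5744  ⇒  n ≥ 104.5744
Smallest integer n = 105

105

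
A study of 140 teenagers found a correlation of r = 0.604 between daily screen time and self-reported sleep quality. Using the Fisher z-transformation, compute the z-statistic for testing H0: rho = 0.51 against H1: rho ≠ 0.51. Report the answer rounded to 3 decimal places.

z_r = atanh(0.604) = 0.699421,  z_0 = atanh(0.51) = 0.562730
SE = 1/√(n−3) = 1/√137 = 0.085436
z = (z_r − z_0)/SE = (0.699421 − 0.562730) / 0.085436 = 0.136691 / 0.085436 = 1.600

1.600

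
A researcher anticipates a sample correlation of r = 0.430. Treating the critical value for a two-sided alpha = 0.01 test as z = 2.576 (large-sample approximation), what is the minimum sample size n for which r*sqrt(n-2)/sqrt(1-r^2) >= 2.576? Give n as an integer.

Need r·√(n−2)/√(1−r²) ≥ 2.576
√(n−2) ≥ 2.576·√(1−0.184900) / 0.430 = 2.576·0.902829 / 0.430 = 5.4086
n−2 ≥ 29.2530  ⇒  n ≥ 31.2530
Smallest integer n = 32

32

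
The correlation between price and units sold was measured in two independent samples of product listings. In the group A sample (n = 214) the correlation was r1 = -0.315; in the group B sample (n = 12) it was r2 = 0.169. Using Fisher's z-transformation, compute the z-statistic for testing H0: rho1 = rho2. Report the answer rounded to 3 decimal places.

z1 = atanh(-0.315) = -0.326087,  z2 = atanh(0.169) = 0.170637
SE = √(1/(n1−3) + 1/(n2−3)) = √(1/211 + 1/9) = √(0.0047393 + 0.1111111) = √0.1158504 = 0.340368
z = (z1 − z2)/SE = (-0.326087 − 0.170637) / 0.340368 = -0.496724 / 0.340368 = -1.459

-1.459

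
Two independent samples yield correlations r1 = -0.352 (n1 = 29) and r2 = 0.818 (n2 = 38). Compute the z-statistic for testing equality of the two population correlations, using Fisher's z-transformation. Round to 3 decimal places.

-5.865

Fisher z-transforms: z1 = atanh(-0.352) = -0.367725, z2 = atanh(0.818) = 1.150743; difference d = -1.518468
Var(d) = 1/26 + 1/35 = 0.0384615 + 0.0285714 = 0.0670329
z = d/√Var(d) = -1.518468 / √0.0670329 = -1.518468 / 0.258907 = -5.865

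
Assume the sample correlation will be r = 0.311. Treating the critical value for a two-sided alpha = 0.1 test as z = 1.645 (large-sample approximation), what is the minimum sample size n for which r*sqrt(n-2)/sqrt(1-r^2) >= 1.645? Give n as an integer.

r√(n−2)/√(1−r²) ≥ 1.645  ⇔  n−2 ≥ (1.645)²·(1−r²)/r²
(1−r²)/r² = (1−0.096721)/0.096721 = 9.3390
n ≥ 2 + 2.706025·9.3390 = 2 + 25.2716 = 27.2716
⌈27.2716⌉ = 28

28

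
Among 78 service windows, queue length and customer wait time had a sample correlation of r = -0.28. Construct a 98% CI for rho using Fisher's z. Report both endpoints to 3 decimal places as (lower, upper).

(-0.505, -0.019)

Fisher z: z_r = atanh(r) = ½·ln((1+(-0.28))/(1−(-0.28))) = -0.287682
SE(z) = 1/√(n−3) = 1/√75 = 0.115470
98% ⇒ z* = 2.326; margin = 2.326·0.115470 = 0.268583
CI on z-scale: (-0.556265, -0.019099)
Back-transform: tanh(-0.556265) = -0.505201, tanh(-0.019099) = -0.019097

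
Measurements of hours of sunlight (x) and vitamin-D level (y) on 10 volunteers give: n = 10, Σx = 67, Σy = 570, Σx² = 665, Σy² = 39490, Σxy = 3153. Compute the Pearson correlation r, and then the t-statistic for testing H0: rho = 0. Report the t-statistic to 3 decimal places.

Numerator: nΣxy − (Σx)(Σy) = 10·3153 − (67)(570) = -6660
Denominator: √[(nΣx²−(Σx)²)(nΣy²−(Σy)²)]
  nΣx²−(Σx)² = 10·665 − 4489 = 2161;  nΣy²−(Σy)² = 10·39490 − 324900 = 70000
  √(2161·70000) = √151270000 = 12299.1870
r = -6660 / 12299.1870 = -0.5415
t = r·√(n−2)/√(1−r²) = -0.5415·√8 / √(1−0.293222) = -1.531593 / 0.840701 = -1.822

-1.822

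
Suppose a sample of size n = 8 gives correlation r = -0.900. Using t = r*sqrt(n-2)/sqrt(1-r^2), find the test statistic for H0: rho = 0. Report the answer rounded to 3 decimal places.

-5.058

t = r·√(n−2) / √(1−r²) with r = -0.900, n = 8
  = -0.900·√6 / √(1 − 0.810000)
  = -0.900·2.449490 / 0.435890
  = -2.204541 / 0.435890 = -5.058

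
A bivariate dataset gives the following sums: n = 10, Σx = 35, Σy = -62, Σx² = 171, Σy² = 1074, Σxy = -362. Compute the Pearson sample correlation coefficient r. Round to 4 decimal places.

Numerator: nΣxy − (Σx)(Σy) = 10·(-362) − (35)(-62) = -1450
Denominator: √[(nΣx²−(Σx)²)(nΣy²−(Σy)²)]
  nΣx²−(Σx)² = 10·171 − 1225 = 485;  nΣy²−(Σy)² = 10·1074 − 3844 = 6896
  √(485·6896) = √3344560 = 1828.8138
r = -1450 / 1828.8138 = -0.7929

-0.7929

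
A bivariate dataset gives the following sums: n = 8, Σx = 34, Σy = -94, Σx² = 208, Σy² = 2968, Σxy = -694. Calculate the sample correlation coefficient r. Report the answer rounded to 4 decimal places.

-0.8561

S_xy = nΣxy − ΣxΣy = 8·(-694) − 34·(-94) = -5552 − (-3196) = -2356
S_xx = nΣx² − (Σx)² = 8·208 − 34² = 1664 − 1156 = 508
S_yy = nΣy² − (Σy)² = 8·2968 − (-94)² = 23744 − 8836 = 14908
r = S_xy / √(S_xx·S_yy) = -2356 / √(508·14908) = -2356 / √7573264 = -2356 / 2751.9564 = -0.8561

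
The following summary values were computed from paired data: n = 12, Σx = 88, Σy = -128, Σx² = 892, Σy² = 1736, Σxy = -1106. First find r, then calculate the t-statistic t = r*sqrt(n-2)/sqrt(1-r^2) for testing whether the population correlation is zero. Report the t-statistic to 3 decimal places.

-2.101

Numerator: nΣxy − (Σx)(Σy) = 12·(-1106) − (88)(-128) = -2008
Denominator: √[(nΣx²−(Σx)²)(nΣy²−(Σy)²)]
  nΣx²−(Σx)² = 12·892 − 7744 = 2960;  nΣy²−(Σy)² = 12·1736 − 16384 = 4448
  √(2960·4448) = √13166080 = 3628.5093
r = -2008 / 3628.5093 = -0.5534
t = r·√(n−2)/√(1−r²) = -0.5534·√10 / √(1−0.306252) = -1.750004 / 0.832915 = -2.101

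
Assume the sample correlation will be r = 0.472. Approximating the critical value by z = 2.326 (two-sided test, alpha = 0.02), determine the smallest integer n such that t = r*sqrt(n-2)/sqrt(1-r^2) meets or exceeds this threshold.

21

Need r·√(n−2)/√(1−r²) ≥ 2.326
√(n−2) ≥ 2.326·√(1−0.222784) / 0.472 = 2.326·0.881599 / 0.472 = 4.3445
n−2 ≥ 18.8747  ⇒  n ≥ 20.8747
Smallest integer n = 21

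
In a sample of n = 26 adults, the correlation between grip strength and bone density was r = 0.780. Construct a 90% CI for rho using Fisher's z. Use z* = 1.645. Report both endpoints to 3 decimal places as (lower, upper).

z_r = atanh(0.780) = 1.045371;  SE = 1/√(n−3) = 1/√23 = 0.208514
z-limits: 1.045371 ± 1.645·0.208514 = 1.045371 ± 0.343006 = [0.702365, 1.388377]
ρ-limits: (tanh 0.702365, tanh 1.388377) = (0.606, 0.883)

(0.606, 0.883)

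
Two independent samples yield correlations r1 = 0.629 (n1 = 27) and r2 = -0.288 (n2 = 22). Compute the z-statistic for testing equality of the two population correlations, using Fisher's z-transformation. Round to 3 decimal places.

3.374

Fisher z-transforms: z1 = atanh(0.629) = 0.739760, z2 = atanh(-0.288) = -0.296384; difference d = 1.036144
Var(d) = 1/24 + 1/19 = 0.0416667 + 0.0526316 = 0.0942983
z = d/√Var(d) = 1.036144 / √0.0942983 = 1.036144 / 0.307080 = 3.374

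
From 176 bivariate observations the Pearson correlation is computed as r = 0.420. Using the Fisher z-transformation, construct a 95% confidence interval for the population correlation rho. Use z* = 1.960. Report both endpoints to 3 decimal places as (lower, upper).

Fisher z: z_r = atanh(r) = ½·ln((1+0.420)/(1−0.420)) = 0.447692
SE(z) = 1/√(n−3) = 1/√173 = 0.076029
95% ⇒ z* = 1.960; margin = 1.960·0.076029 = 0.149017
CI on z-scale: (0.298675, 0.596709)
Back-transform: tanh(0.298675) = 0.290100, tanh(0.596709) = 0.534704

(0.290, 0.535)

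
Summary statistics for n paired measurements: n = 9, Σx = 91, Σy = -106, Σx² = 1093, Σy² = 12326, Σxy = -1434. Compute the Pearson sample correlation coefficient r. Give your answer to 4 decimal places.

S_xy = nΣxy − ΣxΣy = 9·(-1434) − 91·(-106) = -12906 − (-9646) = -3260
S_xx = nΣx² − (Σx)² = 9·1093 − 91² = 9837 − 8281 = 1556
S_yy = nΣy² − (Σy)² = 9·12326 − (-106)² = 110934 − 11236 = 99698
r = S_xy / √(S_xx·S_yy) = -3260 / √(1556·99698) = -3260 / √155130088 = -3260 / 12455.1230 = -0.2617

-0.2617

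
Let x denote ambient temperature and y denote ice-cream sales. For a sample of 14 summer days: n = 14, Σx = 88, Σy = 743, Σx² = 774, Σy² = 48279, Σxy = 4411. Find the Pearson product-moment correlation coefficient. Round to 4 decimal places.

-0.1855

Numerator: nΣxy − (Σx)(Σy) = 14·4411 − (88)(743) = -3630
Denominator: √[(nΣx²−(Σx)²)(nΣy²−(Σy)²)]
  nΣx²−(Σx)² = 14·774 − 7744 = 3092;  nΣy²−(Σy)² = 14·48279 − 552049 = 123857
  √(3092·123857) = √382965844 = 19569.5131
r = -3630 / 19569.5131 = -0.1855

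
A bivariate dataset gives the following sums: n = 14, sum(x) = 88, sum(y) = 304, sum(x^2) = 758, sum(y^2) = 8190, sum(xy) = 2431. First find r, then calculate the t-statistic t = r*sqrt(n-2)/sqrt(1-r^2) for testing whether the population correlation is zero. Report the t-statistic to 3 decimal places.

Numerator: nΣxy − (Σx)(Σy) = 14·2431 − (88)(304) = 7282
Denominator: √[(nΣx²−(Σx)²)(nΣy²−(Σy)²)]
  nΣx²−(Σx)² = 14·758 − 7744 = 2868;  nΣy²−(Σy)² = 14·8190 − 92416 = 22244
  √(2868·22244) = √63795792 = 7987.2268
r = 7282 / 7987.2268 = 0.9117
t = r·√(n−2)/√(1−r²) = 0.9117·√12 / √(1−0.831197) = 3.158221 / 0.410856 = 7.687

7.687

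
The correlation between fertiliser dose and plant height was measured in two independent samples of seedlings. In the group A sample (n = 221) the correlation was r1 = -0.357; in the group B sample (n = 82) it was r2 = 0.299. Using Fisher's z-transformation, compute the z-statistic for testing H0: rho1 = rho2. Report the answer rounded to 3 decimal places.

-5.192

z1 = atanh(-0.357) = -0.373443,  z2 = atanh(0.299) = 0.308421
SE = √(1/(n1−3) + 1/(n2−3)) = √(1/218 + 1/79) = √(0.0045872 + 0.0126582) = √0.0172454 = 0.131322
z = (z1 − z2)/SE = (-0.373443 − 0.308421) / 0.131322 = -0.681864 / 0.131322 = -5.192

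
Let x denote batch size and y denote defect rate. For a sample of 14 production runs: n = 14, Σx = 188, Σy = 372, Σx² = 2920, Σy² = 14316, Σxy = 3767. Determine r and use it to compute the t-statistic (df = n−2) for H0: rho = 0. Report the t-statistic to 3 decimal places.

-8.628

S_xy = nΣxy − ΣxΣy = 14·3767 − 188·372 = 52738 − 69936 = -17198
S_xx = nΣx² − (Σx)² = 14·2920 − 188² = 40880 − 35344 = 5536
S_yy = nΣy² − (Σy)² = 14·14316 − 372² = 200424 − 138384 = 62040
r = S_xy / √(S_xx·S_yy) = -17198 / √(5536·62040) = -17198 / √343453440 = -17198 / 18532.4969 = -0.9280
t = r·√(n−2)/√(1−r²) = -0.9280·√12 / √(1−0.861184) = -3.214686 / 0.372580 = -8.628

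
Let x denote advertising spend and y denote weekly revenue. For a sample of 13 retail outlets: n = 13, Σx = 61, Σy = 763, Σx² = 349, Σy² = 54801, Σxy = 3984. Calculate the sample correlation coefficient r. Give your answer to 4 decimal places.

0.5092

S_xy = nΣxy − ΣxΣy = 13·3984 − 61·763 = 51792 − 46543 = 5249
S_xx = nΣx² − (Σx)² = 13·349 − 61² = 4537 − 3721 = 816
S_yy = nΣy² − (Σy)² = 13·54801 − 763² = 712413 − 582169 = 130244
r = S_xy / √(S_xx·S_yy) = 5249 / √(816·130244) = 5249 / √106279104 = 5249 / 10309.1757 = 0.5092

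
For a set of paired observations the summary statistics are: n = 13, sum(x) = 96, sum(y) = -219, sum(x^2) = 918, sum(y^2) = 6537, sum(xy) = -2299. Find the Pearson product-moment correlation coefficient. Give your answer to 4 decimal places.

-0.8836

Numerator: nΣxy − (Σx)(Σy) = 13·(-2299) − (96)(-219) = -8863
Denominator: √[(nΣx²−(Σx)²)(nΣy²−(Σy)²)]
  nΣx²−(Σx)² = 13·918 − 9216 = 2718;  nΣy²−(Σy)² = 13·6537 − 47961 = 37020
  √(2718·37020) = √100620360 = 10030.9700
r = -8863 / 10030.9700 = -0.8836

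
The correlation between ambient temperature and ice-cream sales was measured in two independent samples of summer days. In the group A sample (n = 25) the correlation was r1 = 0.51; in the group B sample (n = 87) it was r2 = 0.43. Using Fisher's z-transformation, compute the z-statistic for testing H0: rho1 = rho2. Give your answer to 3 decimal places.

Fisher z-transforms: z1 = atanh(0.51) = 0.562730, z2 = atanh(0.43) = 0.459897; difference d = 0.102833
Var(d) = 1/22 + 1/84 = 0.0454545 + 0.0119048 = 0.0573593
z = d/√Var(d) = 0.102833 / √0.0573593 = 0.102833 / 0.239498 = 0.429

0.429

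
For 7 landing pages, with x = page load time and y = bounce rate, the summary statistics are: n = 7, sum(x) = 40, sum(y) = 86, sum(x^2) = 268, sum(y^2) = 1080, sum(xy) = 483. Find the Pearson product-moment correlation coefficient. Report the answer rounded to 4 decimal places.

Numerator: nΣxy − (Σx)(Σy) = 7·483 − (40)(86) = -59
Denominator: √[(nΣx²−(Σx)²)(nΣy²−(Σy)²)]
  nΣx²−(Σx)² = 7·268 − 1600 = 276;  nΣy²−(Σy)² = 7·1080 − 7396 = 164
  √(276·164) = √45264 = 212.7534
r = -59 / 212.7534 = -0.2773

-0.2773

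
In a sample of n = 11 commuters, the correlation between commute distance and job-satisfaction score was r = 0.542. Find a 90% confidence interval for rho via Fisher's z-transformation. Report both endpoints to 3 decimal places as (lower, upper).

z_r = atanh(0.542) = 0.606983;  SE = 1/√(n−3) = 1/√8 = 0.353553
z-limits: 0.606983 ± 1.645·0.353553 = 0.606983 ± 0.581595 = [0.025388, 1.188578]
ρ-limits: (tanh 0.025388, tanh 1.188578) = (0.025, 0.830)

(0.025, 0.830)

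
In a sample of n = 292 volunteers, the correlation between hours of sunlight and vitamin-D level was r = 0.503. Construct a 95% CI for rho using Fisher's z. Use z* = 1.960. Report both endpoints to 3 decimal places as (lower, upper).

(0.412, 0.584)

z_r = atanh(0.503) = 0.553314;  SE = 1/√(n−3) = 1/√289 = 0.058824
z-limits: 0.553314 ± 1.960·0.058824 = 0.553314 ± 0.115295 = [0.438019, 0.668609]
ρ-limits: (tanh 0.438019, tanh 0.668609) = (0.412, 0.584)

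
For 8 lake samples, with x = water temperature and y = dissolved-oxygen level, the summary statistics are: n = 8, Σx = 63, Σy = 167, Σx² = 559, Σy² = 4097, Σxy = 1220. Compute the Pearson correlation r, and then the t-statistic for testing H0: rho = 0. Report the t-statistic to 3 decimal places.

-1.360

Numerator: nΣxy − (Σx)(Σy) = 8·1220 − (63)(167) = -761
Denominator: √[(nΣx²−(Σx)²)(nΣy²−(Σy)²)]
  nΣx²−(Σx)² = 8·559 − 3969 = 503;  nΣy²−(Σy)² = 8·4097 − 27889 = 4887
  √(503·4887) = √2458161 = 1567.8524
r = -761 / 1567.8524 = -0.4854
t = r·√(n−2)/√(1−r²) = -0.4854·√6 / √(1−0.235613) = -1.188982 / 0.874292 = -1.360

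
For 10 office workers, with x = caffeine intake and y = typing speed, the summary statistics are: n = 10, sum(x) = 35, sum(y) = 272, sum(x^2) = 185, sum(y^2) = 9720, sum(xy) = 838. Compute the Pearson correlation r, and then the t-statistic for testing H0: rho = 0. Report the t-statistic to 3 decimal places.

S_xy = nΣxy − ΣxΣy = 10·838 − 35·272 = 8380 − 9520 = -1140
S_xx = nΣx² − (Σx)² = 10·185 − 35² = 1850 − 1225 = 625
S_yy = nΣy² − (Σy)² = 10·9720 − 272² = 97200 − 73984 = 23216
r = S_xy / √(S_xx·S_yy) = -1140 / √(625·23216) = -1140 / √14510000 = -1140 / 3809.1994 = -0.2993
t = r·√(n−2)/√(1−r²) = -0.2993·√8 / √(1−0.089580) = -0.846548 / 0.954159 = -0.887

-0.887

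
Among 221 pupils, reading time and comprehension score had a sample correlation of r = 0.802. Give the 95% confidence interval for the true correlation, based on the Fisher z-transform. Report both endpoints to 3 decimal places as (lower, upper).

Fisher z: z_r = atanh(r) = ½·ln((1+0.802)/(1−0.802)) = 1.104193
SE(z) = 1/√(n−3) = 1/√218 = 0.067729
95% ⇒ z* = 1.960; margin = 1.960·0.067729 = 0.132749
CI on z-scale: (0.971444, 1.236942)
Back-transform: tanh(0.971444) = 0.749338, tanh(1.236942) = 0.844581

(0.749, 0.845)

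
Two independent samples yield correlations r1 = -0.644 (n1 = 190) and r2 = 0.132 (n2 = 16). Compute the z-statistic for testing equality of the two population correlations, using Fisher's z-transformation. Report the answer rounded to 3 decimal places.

-3.130

Fisher z-transforms: z1 = atanh(-0.644) = -0.764978, z2 = atanh(0.132) = 0.132775; difference d = -0.897753
Var(d) = 1/187 + 1/13 = 0.0053476 + 0.0769231 = 0.0822707
z = d/√Var(d) = -0.897753 / √0.0822707 = -0.897753 / 0.286829 = -3.130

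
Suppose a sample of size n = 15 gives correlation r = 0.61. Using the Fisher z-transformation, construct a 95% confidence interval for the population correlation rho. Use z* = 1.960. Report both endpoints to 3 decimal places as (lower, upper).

Fisher z: z_r = atanh(r) = ½·ln((1+0.61)/(1−0.61)) = 0.708921
SE(z) = 1/√(n−3) = 1/√12 = 0.288675
95% ⇒ z* = 1.960; margin = 1.960·0.288675 = 0.565803
CI on z-scale: (0.143118, 1.274724)
Back-transform: tanh(0.143118) = 0.142149, tanh(1.274724) = 0.855073

(0.142, 0.855)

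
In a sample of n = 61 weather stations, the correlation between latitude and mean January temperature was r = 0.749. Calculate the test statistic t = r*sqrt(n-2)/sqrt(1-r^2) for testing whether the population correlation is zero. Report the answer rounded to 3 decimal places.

1 − r² = 1 − 0.561001 = 0.438999;  √(1−r²) = 0.662570
√(n−2) = √59 = 7.681146
t = r·√(n−2)/√(1−r²) = 0.749 · 7.681146 / 0.662570 = 8.683

8.683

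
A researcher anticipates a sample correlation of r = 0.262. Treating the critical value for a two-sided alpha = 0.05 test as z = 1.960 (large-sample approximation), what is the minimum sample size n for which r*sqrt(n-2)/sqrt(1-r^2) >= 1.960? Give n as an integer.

55

r√(n−2)/√(1−r²) ≥ 1.960  ⇔  n−2 ≥ (1.960)²·(1−r²)/r²
(1−r²)/r² = (1−0.068644)/0.068644 = 13.5679
n ≥ 2 + 3.8416·13.5679 = 2 + 52.1224 = 54.1224
⌈54.1224⌉ = 55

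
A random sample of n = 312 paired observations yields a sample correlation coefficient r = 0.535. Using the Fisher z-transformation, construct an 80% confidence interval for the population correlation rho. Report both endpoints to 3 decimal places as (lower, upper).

(0.481, 0.585)

Fisher z: z_r = atanh(r) = ½·ln((1+0.535)/(1−0.535)) = 0.597124
SE(z) = 1/√(n−3) = 1/√309 = 0.056888
80% ⇒ z* = 1.282; margin = 1.282·0.056888 = 0.072930
CI on z-scale: (0.524194, 0.670054)
Back-transform: tanh(0.524194) = 0.480930, tanh(0.670054) = 0.585015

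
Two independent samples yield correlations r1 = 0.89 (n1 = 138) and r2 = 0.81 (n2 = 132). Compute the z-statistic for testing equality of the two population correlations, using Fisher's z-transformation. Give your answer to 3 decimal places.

Fisher z-transforms: z1 = atanh(0.89) = 1.421926, z2 = atanh(0.81) = 1.127029; difference d = 0.294897
Var(d) = 1/135 + 1/129 = 0.0074074 + 0.0077519 = 0.0151593
z = d/√Var(d) = 0.294897 / √0.0151593 = 0.294897 / 0.123123 = 2.395

2.395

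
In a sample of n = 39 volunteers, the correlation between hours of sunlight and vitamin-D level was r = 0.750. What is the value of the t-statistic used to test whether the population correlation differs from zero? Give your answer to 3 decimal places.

1 − r² = 1 − 0.562500 = 0.437500;  √(1−r²) = 0.661438
√(n−2) = √37 = 6.082763
t = r·√(n−2)/√(1−r²) = 0.750 · 6.082763 / 0.661438 = 6.897

6.897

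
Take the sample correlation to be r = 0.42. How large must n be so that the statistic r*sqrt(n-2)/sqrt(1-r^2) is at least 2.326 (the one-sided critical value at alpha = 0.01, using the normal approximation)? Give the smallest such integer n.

28

Need r·√(n−2)/√(1−r²) ≥ 2.326
√(n−2) ≥ 2.326·√(1−0.1764) / 0.42 = 2.326·0.907524 / 0.42 = 5.0260
n−2 ≥ 25.2607  ⇒  n ≥ 27.2607
Smallest integer n = 28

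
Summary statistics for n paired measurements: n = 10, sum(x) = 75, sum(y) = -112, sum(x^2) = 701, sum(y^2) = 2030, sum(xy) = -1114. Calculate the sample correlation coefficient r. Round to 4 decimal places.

-0.8360

S_xy = nΣxy − ΣxΣy = 10·(-1114) − 75·(-112) = -11140 − (-8400) = -2740
S_xx = nΣx² − (Σx)² = 10·701 − 75² = 7010 − 5625 = 1385
S_yy = nΣy² − (Σy)² = 10·2030 − (-112)² = 20300 − 12544 = 7756
r = S_xy / √(S_xx·S_yy) = -2740 / √(1385·7756) = -2740 / √10742060 = -2740 / 3277.5082 = -0.8360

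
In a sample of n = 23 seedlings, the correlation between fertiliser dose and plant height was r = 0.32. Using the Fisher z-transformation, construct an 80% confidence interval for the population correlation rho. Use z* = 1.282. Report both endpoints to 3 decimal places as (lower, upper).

z_r = atanh(0.32) = 0.331647;  SE = 1/√(n−3) = 1/√20 = 0.223607
z-limits: 0.331647 ± 1.282·0.223607 = 0.331647 ± 0.286664 = [0.044983, 0.618311]
ρ-limits: (tanh 0.044983, tanh 0.618311) = (0.045, 0.550)

(0.045, 0.550)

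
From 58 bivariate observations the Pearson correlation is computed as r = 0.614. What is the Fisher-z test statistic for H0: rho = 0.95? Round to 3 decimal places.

z_r = atanh(0.614) = 0.715317,  z_0 = atanh(0.95) = 1.831781
SE = 1/√(n−3) = 1/√55 = 0.134840
z = (z_r − z_0)/SE = (0.715317 − 1.831781) / 0.134840 = -1.116464 / 0.134840 = -8.280

-8.280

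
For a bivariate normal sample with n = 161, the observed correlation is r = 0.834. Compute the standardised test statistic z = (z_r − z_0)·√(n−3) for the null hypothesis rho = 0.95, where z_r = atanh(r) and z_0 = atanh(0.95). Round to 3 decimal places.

-7.927

z_r = atanh(0.834) = 1.201133,  z_0 = atanh(0.95) = 1.831781
SE = 1/√(n−3) = 1/√158 = 0.079556
z = (z_r − z_0)/SE = (1.201133 − 1.831781) / 0.079556 = -0.630648 / 0.079556 = -7.927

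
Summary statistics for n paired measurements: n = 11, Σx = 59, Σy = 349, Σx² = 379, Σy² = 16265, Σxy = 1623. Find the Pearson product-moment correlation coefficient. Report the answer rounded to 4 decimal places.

-0.4368

S_xy = nΣxy − ΣxΣy = 11·1623 − 59·349 = 17853 − 20591 = -2738
S_xx = nΣx² − (Σx)² = 11·379 − 59² = 4169 − 3481 = 688
S_yy = nΣy² − (Σy)² = 11·16265 − 349² = 178915 − 121801 = 57114
r = S_xy / √(S_xx·S_yy) = -2738 / √(688·57114) = -2738 / √39294432 = -2738 / 6268.5271 = -0.4368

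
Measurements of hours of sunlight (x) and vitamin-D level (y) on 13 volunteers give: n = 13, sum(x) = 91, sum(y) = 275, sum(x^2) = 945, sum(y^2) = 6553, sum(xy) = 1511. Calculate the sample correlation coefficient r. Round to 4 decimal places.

S_xy = nΣxy − ΣxΣy = 13·1511 − 91·275 = 19643 − 25025 = -5382
S_xx = nΣx² − (Σx)² = 13·945 − 91² = 12285 − 8281 = 4004
S_yy = nΣy² − (Σy)² = 13·6553 − 275² = 85189 − 75625 = 9564
r = S_xy / √(S_xx·S_yy) = -5382 / √(4004·9564) = -5382 / √38294256 = -5382 / 6188.2353 = -0.8697

-0.8697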